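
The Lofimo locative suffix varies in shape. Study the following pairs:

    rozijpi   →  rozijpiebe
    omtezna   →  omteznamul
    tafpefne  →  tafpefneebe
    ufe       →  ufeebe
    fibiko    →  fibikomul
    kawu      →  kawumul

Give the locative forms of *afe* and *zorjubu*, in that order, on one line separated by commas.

afeebe, zorjubumul

The alternation tracks the last vowel of the stem — -ebe when the last vowel of the stem is a front vowel (*rozijpi*, *tafpefne*, *ufe*); -mul when the last vowel of the stem is a back vowel (*omtezna*, *fibiko*, *kawu*).
*afe* — last vowel /e/ (a front vowel) → -ebe → *afeebe*.
*zorjubu*: last vowel = /u/, a back vowel → -mul → *zorjubumul*.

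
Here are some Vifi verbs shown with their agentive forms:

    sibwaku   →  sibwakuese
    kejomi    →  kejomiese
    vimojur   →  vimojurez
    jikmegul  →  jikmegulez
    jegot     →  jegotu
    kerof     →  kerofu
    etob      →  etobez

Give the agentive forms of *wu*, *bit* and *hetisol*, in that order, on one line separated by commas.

wuese, bitu, hetisolez

The pattern is voicing of the final sound: -u when the stem ends in a voiceless consonant (*jegot*, *kerof*); -ez when the stem ends in a voiced consonant (*vimojur*, *jikmegul*, *etob*); -ese when the stem ends in a vowel (*sibwaku*, *kejomi*).
*wu* — final sound /u/ (a vowel) → -ese → *wuese*.
Since the final sound of *bit* is /t/ (a voiceless consonant), it takes -u, giving *bitu*.
*hetisol* — final sound /l/ (a voiced consonant) → -ez → *hetisolez*.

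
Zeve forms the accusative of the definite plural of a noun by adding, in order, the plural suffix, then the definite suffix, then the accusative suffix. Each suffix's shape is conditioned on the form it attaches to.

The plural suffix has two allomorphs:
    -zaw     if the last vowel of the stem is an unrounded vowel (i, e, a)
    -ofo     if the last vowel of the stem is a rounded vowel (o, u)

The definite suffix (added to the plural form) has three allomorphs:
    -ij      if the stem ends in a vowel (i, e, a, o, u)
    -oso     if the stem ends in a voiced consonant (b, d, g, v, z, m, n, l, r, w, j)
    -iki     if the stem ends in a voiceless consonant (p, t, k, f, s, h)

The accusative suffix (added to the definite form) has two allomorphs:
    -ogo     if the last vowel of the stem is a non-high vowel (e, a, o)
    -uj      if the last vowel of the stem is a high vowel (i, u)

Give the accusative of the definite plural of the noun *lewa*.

lewazawosoogo

Since the last vowel of *lewa* is /a/ (an unrounded vowel), it takes -zaw, giving *lewazaw*.
The plural form *lewazaw* — final sound /w/ (a voiced consonant) → -oso → *lewazawoso*.
The definite form *lewazawoso* — last vowel /o/ (a non-high vowel) → -ogo → *lewazawosoogo*.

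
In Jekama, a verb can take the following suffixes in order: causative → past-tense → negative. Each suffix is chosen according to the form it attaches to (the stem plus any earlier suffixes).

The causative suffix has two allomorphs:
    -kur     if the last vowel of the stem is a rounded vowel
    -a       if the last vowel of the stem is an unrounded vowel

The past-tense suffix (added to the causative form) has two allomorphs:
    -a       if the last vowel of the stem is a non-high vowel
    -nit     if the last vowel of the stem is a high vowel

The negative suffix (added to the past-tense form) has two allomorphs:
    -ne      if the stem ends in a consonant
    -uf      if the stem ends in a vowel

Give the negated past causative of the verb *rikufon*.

Since the last vowel of *rikufon* is /o/ (a rounded vowel), it takes -kur, giving *rikufonkur*.
The causative form *rikufonkur* — last vowel /u/ (a high vowel) → -nit → *rikufonkurnit*.
The final sound of the past-tense form *rikufonkurnit* is /t/, which is a consonant, so the negative suffix is -ne, giving *rikufonkurnitne*.

rikufonkurnitne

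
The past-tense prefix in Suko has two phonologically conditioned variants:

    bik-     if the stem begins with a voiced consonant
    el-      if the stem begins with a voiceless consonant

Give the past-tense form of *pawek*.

elpawek

*pawek*: first consonant = /p/, voiceless → el- → *elpawek*.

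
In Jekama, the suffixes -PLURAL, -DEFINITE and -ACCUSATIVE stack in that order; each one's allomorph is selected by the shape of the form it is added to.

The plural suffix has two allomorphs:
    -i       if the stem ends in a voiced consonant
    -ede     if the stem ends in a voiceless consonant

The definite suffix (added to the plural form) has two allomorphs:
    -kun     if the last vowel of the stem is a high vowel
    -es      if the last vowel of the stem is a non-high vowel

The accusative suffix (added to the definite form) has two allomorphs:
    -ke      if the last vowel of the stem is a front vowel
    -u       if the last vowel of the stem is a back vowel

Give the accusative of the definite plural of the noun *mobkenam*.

mobkenamikunu

*mobkenam*: final consonant = /m/, voiced → -i → *mobkenami*.
The last vowel of the plural form *mobkenami* is /i/, which is a high vowel, so the definite suffix is -kun, giving *mobkenamikun*.
The definite form *mobkenamikun*: last vowel = /u/, a back vowel → -u → *mobkenamikunu*.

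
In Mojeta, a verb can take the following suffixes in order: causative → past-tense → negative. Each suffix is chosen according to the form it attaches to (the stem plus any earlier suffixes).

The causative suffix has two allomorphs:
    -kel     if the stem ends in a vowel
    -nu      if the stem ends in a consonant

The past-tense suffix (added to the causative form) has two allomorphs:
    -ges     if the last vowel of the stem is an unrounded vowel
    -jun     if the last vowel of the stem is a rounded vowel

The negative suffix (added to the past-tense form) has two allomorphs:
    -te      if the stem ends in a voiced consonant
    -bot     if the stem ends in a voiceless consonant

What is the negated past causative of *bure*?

burekelgesbot

*bure* — final sound /e/ (a vowel) → -kel → *burekel*.
Since the last vowel of the causative form *burekel* is /e/ (an unrounded vowel), it takes -ges, giving *burekelges*.
The past-tense form *burekelges* — final consonant /s/ (voiceless) → -bot → *burekelgesbot*.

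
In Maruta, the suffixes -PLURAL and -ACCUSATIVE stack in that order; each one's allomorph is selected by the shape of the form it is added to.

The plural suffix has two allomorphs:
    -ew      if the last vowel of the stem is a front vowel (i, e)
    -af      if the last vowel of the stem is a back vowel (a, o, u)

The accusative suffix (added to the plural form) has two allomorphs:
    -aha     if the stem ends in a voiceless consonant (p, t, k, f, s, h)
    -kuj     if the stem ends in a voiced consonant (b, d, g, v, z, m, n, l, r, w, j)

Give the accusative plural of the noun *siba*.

Since the last vowel of *siba* is /a/ (a back vowel), it takes -af, giving *sibaaf*.
The plural form *sibaaf*: final consonant = /f/, voiceless → -aha → *sibaafaha*.

sibaafaha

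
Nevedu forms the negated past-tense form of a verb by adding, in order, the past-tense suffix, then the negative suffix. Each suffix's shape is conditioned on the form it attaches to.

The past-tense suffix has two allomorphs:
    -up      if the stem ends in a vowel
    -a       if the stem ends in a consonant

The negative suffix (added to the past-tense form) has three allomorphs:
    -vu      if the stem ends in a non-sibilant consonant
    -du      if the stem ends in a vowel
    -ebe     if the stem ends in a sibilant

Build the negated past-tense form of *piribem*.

piribemadu

*piribem*: final sound = /m/, a consonant → -a → *piribema*.
The final sound of the past-tense form *piribema* is /a/, which is a vowel, so the negative suffix is -du, giving *piribemadu*.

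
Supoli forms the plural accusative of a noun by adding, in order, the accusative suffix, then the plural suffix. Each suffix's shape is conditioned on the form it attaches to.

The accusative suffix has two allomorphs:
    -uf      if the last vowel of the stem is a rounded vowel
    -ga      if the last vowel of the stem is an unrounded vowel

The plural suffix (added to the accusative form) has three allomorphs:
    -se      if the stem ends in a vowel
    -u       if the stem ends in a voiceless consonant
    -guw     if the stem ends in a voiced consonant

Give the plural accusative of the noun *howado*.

howadoufu

The last vowel of *howado* is /o/, which is a rounded vowel, so the accusative suffix is -uf, giving *howadouf*.
The final sound of the accusative form *howadouf* is /f/, which is a voiceless consonant, so the plural suffix is -u, giving *howadoufu*.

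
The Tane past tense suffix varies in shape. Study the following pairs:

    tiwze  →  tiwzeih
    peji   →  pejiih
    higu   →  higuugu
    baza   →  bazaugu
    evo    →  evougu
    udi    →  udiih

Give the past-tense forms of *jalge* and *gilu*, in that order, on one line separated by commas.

The suffix is conditioned by the last vowel: -ih when the last vowel of the stem is a front vowel (*tiwze*, *peji*, *udi*); -ugu when the last vowel of the stem is a back vowel (*higu*, *baza*, *evo*).
*jalge*: last vowel = /e/, a front vowel → -ih → *jalgeih*.
*gilu*: last vowel = /u/, a back vowel → -ugu → *giluugu*.

jalgeih, giluugu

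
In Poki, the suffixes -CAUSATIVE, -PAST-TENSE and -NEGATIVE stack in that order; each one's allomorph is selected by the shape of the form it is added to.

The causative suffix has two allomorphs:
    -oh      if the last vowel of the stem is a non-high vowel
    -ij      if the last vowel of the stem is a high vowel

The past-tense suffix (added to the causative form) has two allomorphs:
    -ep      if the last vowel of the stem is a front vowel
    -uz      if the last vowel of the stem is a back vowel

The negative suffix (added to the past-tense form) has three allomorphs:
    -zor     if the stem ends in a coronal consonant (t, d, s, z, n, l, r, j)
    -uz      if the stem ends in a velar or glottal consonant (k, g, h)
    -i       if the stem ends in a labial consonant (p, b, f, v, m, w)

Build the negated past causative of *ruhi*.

*ruhi*: last vowel = /i/, a high vowel → -ij → *ruhiij*.
The last vowel of the causative form *ruhiij* is /i/, which is a front vowel, so the past-tense suffix is -ep, giving *ruhiijep*.
The final consonant of the past-tense form *ruhiijep* is /p/, which is labial, so the negative suffix is -i, giving *ruhiijepi*.

ruhiijepi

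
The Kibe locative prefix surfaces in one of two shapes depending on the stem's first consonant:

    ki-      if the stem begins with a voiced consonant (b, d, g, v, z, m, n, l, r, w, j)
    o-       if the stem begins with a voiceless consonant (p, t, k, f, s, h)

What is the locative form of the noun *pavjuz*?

*pavjuz*: first consonant = /p/, voiceless → o- → *opavjuz*.

opavjuz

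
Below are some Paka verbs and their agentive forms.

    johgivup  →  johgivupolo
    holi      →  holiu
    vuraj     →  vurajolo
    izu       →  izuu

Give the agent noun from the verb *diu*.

The pattern is consonant vs. vowel: -olo when the stem ends in a consonant (*johgivup*, *vuraj*); -u when the stem ends in a vowel (*holi*, *izu*).
*diu*: final sound = /u/, a vowel → -u → *diuu*.

diuu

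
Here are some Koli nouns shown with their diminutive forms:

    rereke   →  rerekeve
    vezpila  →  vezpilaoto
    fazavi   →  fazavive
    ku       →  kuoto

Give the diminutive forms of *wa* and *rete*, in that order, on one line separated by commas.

waoto, reteve

The pattern is front/back vowel harmony: -ve when the last vowel of the stem is a front vowel (*rereke*, *fazavi*); -oto when the last vowel of the stem is a back vowel (*vezpila*, *ku*).
Since the last vowel of *wa* is /a/ (a back vowel), it takes -oto, giving *waoto*.
*rete* — last vowel /e/ (a front vowel) → -ve → *reteve*.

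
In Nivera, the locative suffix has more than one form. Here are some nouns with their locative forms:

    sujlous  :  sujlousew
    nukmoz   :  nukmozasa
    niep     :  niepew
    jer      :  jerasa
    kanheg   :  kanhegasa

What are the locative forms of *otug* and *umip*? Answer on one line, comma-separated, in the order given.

otugasa, umipew

The suffix is conditioned by the final consonant: -ew when the stem ends in a voiceless consonant (*sujlous*, *niep*); -asa when the stem ends in a voiced consonant (*nukmoz*, *jer*, *kanheg*).
Since the final consonant of *otug* is /g/ (voiced), it takes -asa, giving *otugasa*.
*umip*: final consonant = /p/, voiceless → -ew → *umipew*.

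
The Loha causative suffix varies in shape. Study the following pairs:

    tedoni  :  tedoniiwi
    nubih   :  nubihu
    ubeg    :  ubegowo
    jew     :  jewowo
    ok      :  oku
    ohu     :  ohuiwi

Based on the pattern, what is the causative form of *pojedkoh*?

Looking at the final sound of each stem: -u when the stem ends in a voiceless consonant (*nubih*, *ok*); -owo when the stem ends in a voiced consonant (*ubeg*, *jew*); -iwi when the stem ends in a vowel (*tedoni*, *ohu*).
The final sound of *pojedkoh* is /h/, which is a voiceless consonant, so the suffix is -u, giving *pojedkohu*.

pojedkohu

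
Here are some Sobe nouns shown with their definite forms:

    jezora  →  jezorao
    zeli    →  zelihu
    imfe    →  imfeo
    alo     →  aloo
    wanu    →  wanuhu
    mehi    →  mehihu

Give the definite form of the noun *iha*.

The pattern is height harmony: -hu when the last vowel of the stem is a high vowel (*zeli*, *wanu*, *mehi*); -o when the last vowel of the stem is a non-high vowel (*jezora*, *imfe*, *alo*).
Since the last vowel of *iha* is /a/ (a non-high vowel), it takes -o, giving *ihao*.

ihao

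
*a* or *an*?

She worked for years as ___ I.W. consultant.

an

The indefinite article is chosen by the initial *sound* of the following word, not its spelling.
The initialism *I.W.* is read letter by letter; the first letter, I, is pronounced /aɪ/, which begins with a vowel sound.
So the article is *an*: She worked for years as an I.W. consultant.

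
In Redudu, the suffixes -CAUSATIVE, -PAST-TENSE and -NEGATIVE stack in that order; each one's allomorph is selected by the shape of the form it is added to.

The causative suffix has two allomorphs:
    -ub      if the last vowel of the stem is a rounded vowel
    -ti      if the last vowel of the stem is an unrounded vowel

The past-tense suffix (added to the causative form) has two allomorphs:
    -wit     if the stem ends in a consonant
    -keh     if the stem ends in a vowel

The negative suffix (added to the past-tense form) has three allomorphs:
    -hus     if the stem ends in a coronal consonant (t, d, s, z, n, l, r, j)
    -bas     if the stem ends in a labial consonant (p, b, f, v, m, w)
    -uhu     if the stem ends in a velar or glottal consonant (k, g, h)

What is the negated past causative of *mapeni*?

The last vowel of *mapeni* is /i/, which is an unrounded vowel, so the causative suffix is -ti, giving *mapeniti*.
The causative form *mapeniti* — final sound /i/ (a vowel) → -keh → *mapenitikeh*.
The final consonant of the past-tense form *mapenitikeh* is /h/, which is velar/glottal, so the negative suffix is -uhu, giving *mapenitikehuhu*.

mapenitikehuhu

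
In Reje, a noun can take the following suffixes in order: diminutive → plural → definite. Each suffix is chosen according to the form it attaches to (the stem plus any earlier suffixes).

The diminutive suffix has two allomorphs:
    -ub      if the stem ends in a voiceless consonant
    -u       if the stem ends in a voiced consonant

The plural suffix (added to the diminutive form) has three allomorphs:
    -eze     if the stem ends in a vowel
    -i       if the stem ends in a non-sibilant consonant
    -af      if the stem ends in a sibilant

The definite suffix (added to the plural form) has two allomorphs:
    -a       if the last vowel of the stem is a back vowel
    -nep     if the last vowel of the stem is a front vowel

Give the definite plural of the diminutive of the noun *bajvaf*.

bajvafubinep

*bajvaf* — final consonant /f/ (voiceless) → -ub → *bajvafub*.
The final sound of the diminutive form *bajvafub* is /b/, which is a non-sibilant consonant, so the plural suffix is -i, giving *bajvafubi*.
Since the last vowel of the plural form *bajvafubi* is /i/ (a front vowel), it takes -nep, giving *bajvafubinep*.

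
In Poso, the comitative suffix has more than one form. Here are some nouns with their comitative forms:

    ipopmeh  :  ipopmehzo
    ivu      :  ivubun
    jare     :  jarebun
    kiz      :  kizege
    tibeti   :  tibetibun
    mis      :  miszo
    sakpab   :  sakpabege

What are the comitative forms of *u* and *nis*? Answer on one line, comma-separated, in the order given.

ubun, niszo

The suffix is conditioned by the final sound: -zo when the stem ends in a voiceless consonant (*ipopmeh*, *mis*); -ege when the stem ends in a voiced consonant (*kiz*, *sakpab*); -bun when the stem ends in a vowel (*ivu*, *jare*, *tibeti*).
*u* — final sound /u/ (a vowel) → -bun → *ubun*.
*nis*: final sound = /s/, a voiceless consonant → -zo → *niszo*.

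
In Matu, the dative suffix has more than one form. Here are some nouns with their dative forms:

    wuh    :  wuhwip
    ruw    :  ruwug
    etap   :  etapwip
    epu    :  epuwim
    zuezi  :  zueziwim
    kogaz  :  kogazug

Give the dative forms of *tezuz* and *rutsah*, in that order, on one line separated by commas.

tezuzug, rutsahwip

Looking at the final sound of each stem: -wip when the stem ends in a voiceless consonant (*wuh*, *etap*); -ug when the stem ends in a voiced consonant (*ruw*, *kogaz*); -wim when the stem ends in a vowel (*epu*, *zuezi*).
*tezuz* — final sound /z/ (a voiced consonant) → -ug → *tezuzug*.
*rutsah* — final sound /h/ (a voiceless consonant) → -wip → *rutsahwip*.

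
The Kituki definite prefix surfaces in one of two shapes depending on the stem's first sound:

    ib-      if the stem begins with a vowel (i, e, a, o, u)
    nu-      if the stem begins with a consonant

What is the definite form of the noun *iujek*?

*iujek* — first sound /i/ (a vowel) → ib- → *ibiujek*.

ibiujek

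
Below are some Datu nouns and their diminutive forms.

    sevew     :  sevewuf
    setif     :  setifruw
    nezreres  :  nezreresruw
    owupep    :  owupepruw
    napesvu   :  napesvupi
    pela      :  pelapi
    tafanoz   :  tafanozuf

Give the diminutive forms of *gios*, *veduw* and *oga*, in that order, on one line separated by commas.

The pattern is voicing of the final sound: -ruw when the stem ends in a voiceless consonant (*setif*, *nezreres*, *owupep*); -uf when the stem ends in a voiced consonant (*sevew*, *tafanoz*); -pi when the stem ends in a vowel (*napesvu*, *pela*).
The final sound of *gios* is /s/, which is a voiceless consonant, so the suffix is -ruw, giving *giosruw*.
The final sound of *veduw* is /w/, which is a voiced consonant, so the suffix is -uf, giving *veduwuf*.
Since the final sound of *oga* is /a/ (a vowel), it takes -pi, giving *ogapi*.

giosruw, veduwuf, ogapi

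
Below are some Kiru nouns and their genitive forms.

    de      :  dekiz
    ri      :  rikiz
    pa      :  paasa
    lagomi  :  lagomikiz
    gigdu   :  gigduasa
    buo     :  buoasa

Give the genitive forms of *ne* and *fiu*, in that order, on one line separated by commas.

The pattern is front/back vowel harmony: -kiz when the last vowel of the stem is a front vowel (*de*, *ri*, *lagomi*); -asa when the last vowel of the stem is a back vowel (*pa*, *gigdu*, *buo*).
*ne*: last vowel = /e/, a front vowel → -kiz → *nekiz*.
*fiu* — last vowel /u/ (a back vowel) → -asa → *fiuasa*.

nekiz, fiuasa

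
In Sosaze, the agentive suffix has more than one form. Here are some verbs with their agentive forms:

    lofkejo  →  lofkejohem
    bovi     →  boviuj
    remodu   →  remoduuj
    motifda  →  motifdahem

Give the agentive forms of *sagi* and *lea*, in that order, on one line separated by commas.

The alternation tracks the last vowel of the stem — -uj when the last vowel of the stem is a high vowel (*bovi*, *remodu*); -hem when the last vowel of the stem is a non-high vowel (*lofkejo*, *motifda*).
The last vowel of *sagi* is /i/, which is a high vowel, so the suffix is -uj, giving *sagiuj*.
*lea*: last vowel = /a/, a non-high vowel → -hem → *leahem*.

sagiuj, leahem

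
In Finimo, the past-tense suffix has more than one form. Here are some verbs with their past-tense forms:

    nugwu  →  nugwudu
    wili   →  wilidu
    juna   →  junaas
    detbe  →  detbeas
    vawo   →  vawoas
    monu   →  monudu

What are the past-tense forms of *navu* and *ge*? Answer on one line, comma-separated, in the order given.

navudu, geas

The alternation tracks the last vowel of the stem — -du when the last vowel of the stem is a high vowel (*nugwu*, *wili*, *monu*); -as when the last vowel of the stem is a non-high vowel (*juna*, *detbe*, *vawo*).
Since the last vowel of *navu* is /u/ (a high vowel), it takes -du, giving *navudu*.
Since the last vowel of *ge* is /e/ (a non-high vowel), it takes -as, giving *geas*.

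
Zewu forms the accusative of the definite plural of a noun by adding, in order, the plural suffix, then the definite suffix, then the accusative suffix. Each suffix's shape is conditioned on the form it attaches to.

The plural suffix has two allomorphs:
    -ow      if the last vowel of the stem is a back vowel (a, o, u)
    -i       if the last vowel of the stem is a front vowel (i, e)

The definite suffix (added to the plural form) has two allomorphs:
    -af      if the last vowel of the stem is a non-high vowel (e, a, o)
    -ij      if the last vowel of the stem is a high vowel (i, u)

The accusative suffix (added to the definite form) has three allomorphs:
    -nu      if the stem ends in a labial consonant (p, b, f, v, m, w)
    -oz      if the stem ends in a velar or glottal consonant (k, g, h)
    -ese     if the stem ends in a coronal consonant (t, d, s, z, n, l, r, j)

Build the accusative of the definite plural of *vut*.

The last vowel of *vut* is /u/, which is a back vowel, so the plural suffix is -ow, giving *vutow*.
The plural form *vutow* — last vowel /o/ (a non-high vowel) → -af → *vutowaf*.
The definite form *vutowaf*: final consonant = /f/, labial → -nu → *vutowafnu*.

vutowafnu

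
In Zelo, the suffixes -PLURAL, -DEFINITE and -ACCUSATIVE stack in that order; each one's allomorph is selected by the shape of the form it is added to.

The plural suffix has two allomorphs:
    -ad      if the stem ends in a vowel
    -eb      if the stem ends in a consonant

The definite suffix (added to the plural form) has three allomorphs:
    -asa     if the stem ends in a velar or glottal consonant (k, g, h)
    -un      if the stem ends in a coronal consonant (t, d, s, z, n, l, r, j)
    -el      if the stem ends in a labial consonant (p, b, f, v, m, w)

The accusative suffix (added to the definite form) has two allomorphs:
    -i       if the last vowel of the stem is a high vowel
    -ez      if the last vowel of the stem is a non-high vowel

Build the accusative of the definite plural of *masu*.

Since the final sound of *masu* is /u/ (a vowel), it takes -ad, giving *masuad*.
The plural form *masuad* — final consonant /d/ (coronal) → -un → *masuadun*.
Since the last vowel of the definite form *masuadun* is /u/ (a high vowel), it takes -i, giving *masuaduni*.

masuaduni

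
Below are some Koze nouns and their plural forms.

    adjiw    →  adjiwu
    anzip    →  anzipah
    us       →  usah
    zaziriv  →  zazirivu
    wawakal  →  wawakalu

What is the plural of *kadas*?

kadasah

The alternation tracks the final consonant of the stem — -ah when the stem ends in a voiceless consonant (*anzip*, *us*); -u when the stem ends in a voiced consonant (*adjiw*, *zaziriv*, *wawakal*).
The final consonant of *kadas* is /s/, which is voiceless, so the suffix is -ah, giving *kadasah*.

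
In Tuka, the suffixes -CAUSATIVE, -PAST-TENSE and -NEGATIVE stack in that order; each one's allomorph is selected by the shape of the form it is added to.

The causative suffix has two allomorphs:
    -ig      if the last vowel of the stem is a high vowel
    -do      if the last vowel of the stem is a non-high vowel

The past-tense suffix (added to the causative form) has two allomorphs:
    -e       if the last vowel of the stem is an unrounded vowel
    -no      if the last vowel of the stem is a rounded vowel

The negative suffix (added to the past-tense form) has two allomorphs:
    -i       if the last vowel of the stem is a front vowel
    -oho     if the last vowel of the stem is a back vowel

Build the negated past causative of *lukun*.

lukunigei

Since the last vowel of *lukun* is /u/ (a high vowel), it takes -ig, giving *lukunig*.
The causative form *lukunig* — last vowel /i/ (an unrounded vowel) → -e → *lukunige*.
The last vowel of the past-tense form *lukunige* is /e/, which is a front vowel, so the negative suffix is -i, giving *lukunigei*.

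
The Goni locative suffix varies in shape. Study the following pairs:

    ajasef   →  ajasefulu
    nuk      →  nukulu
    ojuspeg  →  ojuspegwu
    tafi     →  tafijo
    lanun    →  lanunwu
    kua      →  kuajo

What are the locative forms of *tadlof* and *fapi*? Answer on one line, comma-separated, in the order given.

The alternation tracks the final sound of the stem — -ulu when the stem ends in a voiceless consonant (*ajasef*, *nuk*); -wu when the stem ends in a voiced consonant (*ojuspeg*, *lanun*); -jo when the stem ends in a vowel (*tafi*, *kua*).
Since the final sound of *tadlof* is /f/ (a voiceless consonant), it takes -ulu, giving *tadlofulu*.
*fapi* — final sound /i/ (a vowel) → -jo → *fapijo*.

tadlofulu, fapijo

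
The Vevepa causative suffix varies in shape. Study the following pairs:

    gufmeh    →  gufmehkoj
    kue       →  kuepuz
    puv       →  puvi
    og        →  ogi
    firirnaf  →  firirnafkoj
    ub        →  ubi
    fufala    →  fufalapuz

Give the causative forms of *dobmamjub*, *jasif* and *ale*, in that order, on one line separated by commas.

dobmamjubi, jasifkoj, alepuz

The pattern is voicing of the final sound: -koj when the stem ends in a voiceless consonant (*gufmeh*, *firirnaf*); -i when the stem ends in a voiced consonant (*puv*, *og*, *ub*); -puz when the stem ends in a vowel (*kue*, *fufala*).
*dobmamjub*: final sound = /b/, a voiced consonant → -i → *dobmamjubi*.
Since the final sound of *jasif* is /f/ (a voiceless consonant), it takes -koj, giving *jasifkoj*.
*ale* — final sound /e/ (a vowel) → -puz → *alepuz*.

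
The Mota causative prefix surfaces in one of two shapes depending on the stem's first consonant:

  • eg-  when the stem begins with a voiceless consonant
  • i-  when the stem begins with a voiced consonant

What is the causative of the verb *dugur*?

idugur

Since the first consonant of *dugur* is /d/ (voiced), it takes i-, giving *idugur*.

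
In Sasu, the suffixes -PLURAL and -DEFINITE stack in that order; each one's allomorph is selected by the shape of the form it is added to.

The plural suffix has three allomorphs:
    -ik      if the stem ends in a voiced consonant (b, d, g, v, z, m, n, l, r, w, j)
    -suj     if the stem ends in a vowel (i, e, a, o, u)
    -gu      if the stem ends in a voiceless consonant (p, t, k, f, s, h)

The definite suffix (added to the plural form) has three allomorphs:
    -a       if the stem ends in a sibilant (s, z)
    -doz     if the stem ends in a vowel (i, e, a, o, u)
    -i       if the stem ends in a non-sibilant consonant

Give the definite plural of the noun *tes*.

tesgudoz

*tes*: final sound = /s/, a voiceless consonant → -gu → *tesgu*.
Since the final sound of the plural form *tesgu* is /u/ (a vowel), it takes -doz, giving *tesgudoz*.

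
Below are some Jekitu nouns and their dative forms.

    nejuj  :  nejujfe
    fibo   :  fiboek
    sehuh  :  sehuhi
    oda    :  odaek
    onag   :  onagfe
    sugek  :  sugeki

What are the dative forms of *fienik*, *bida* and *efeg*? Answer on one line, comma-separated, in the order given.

fieniki, bidaek, efegfe

The pattern is voicing of the final sound: -i when the stem ends in a voiceless consonant (*sehuh*, *sugek*); -fe when the stem ends in a voiced consonant (*nejuj*, *onag*); -ek when the stem ends in a vowel (*fibo*, *oda*).
*fienik*: final sound = /k/, a voiceless consonant → -i → *fieniki*.
The final sound of *bida* is /a/, which is a vowel, so the suffix is -ek, giving *bidaek*.
*efeg*: final sound = /g/, a voiced consonant → -fe → *efegfe*.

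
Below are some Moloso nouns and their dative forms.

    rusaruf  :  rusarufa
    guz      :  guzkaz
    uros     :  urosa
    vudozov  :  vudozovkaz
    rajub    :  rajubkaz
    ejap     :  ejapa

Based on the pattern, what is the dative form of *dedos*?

dedosa

Looking at the final consonant of each stem: -a when the stem ends in a voiceless consonant (*rusaruf*, *uros*, *ejap*); -kaz when the stem ends in a voiced consonant (*guz*, *vudozov*, *rajub*).
Since the final consonant of *dedos* is /s/ (voiceless), it takes -a, giving *dedosa*.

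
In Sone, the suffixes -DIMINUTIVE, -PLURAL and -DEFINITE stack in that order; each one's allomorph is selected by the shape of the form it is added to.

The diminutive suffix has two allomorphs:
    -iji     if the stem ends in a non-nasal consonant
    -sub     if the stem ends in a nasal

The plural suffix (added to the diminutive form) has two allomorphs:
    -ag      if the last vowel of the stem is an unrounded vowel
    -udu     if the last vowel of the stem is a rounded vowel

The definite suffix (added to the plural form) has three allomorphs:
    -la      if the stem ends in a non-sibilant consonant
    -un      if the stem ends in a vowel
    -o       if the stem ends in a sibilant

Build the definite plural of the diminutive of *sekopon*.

sekoponsubuduun

*sekopon* — final consonant /n/ (a nasal) → -sub → *sekoponsub*.
Since the last vowel of the diminutive form *sekoponsub* is /u/ (a rounded vowel), it takes -udu, giving *sekoponsubudu*.
Since the final sound of the plural form *sekoponsubudu* is /u/ (a vowel), it takes -un, giving *sekoponsubuduun*.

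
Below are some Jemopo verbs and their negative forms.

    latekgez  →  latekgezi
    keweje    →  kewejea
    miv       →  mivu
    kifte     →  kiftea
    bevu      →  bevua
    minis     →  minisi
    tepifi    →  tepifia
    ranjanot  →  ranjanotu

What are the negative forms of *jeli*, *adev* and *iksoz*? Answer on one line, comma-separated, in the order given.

jelia, adevu, iksozi

The suffix is conditioned by the final sound: -i when the stem ends in a sibilant (*latekgez*, *minis*); -u when the stem ends in a non-sibilant consonant (*miv*, *ranjanot*); -a when the stem ends in a vowel (*keweje*, *kifte*, *bevu*, *tepifi*).
*jeli*: final sound = /i/, a vowel → -a → *jelia*.
*adev*: final sound = /v/, a non-sibilant consonant → -u → *adevu*.
*iksoz*: final sound = /z/, a sibilant → -i → *iksozi*.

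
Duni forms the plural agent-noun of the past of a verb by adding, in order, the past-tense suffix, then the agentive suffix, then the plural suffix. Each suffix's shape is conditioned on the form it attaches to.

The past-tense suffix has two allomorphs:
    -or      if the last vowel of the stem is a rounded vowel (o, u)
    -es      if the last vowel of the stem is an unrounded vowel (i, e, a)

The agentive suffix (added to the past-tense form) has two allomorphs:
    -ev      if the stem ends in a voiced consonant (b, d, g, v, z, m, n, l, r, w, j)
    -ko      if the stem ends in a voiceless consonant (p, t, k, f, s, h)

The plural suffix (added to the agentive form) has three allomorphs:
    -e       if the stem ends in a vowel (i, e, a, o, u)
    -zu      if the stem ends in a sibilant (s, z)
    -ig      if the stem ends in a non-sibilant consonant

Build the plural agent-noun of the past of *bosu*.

bosuorevig

*bosu* — last vowel /u/ (a rounded vowel) → -or → *bosuor*.
The final consonant of the past-tense form *bosuor* is /r/, which is voiced, so the agentive suffix is -ev, giving *bosuorev*.
Since the final sound of the agentive form *bosuorev* is /v/ (a non-sibilant consonant), it takes -ig, giving *bosuorevig*.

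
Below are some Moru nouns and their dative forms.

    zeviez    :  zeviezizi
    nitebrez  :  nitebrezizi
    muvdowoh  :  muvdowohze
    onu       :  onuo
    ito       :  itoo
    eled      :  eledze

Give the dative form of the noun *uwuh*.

The alternation tracks the final sound of the stem — -izi when the stem ends in a sibilant (*zeviez*, *nitebrez*); -ze when the stem ends in a non-sibilant consonant (*muvdowoh*, *eled*); -o when the stem ends in a vowel (*onu*, *ito*).
*uwuh*: final sound = /h/, a non-sibilant consonant → -ze → *uwuhze*.

uwuhze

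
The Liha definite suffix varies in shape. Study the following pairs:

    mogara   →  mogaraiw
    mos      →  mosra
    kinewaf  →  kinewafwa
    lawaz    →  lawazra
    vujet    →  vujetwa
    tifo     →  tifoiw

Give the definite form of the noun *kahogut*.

Looking at the final sound of each stem: -ra when the stem ends in a sibilant (*mos*, *lawaz*); -wa when the stem ends in a non-sibilant consonant (*kinewaf*, *vujet*); -iw when the stem ends in a vowel (*mogara*, *tifo*).
*kahogut*: final sound = /t/, a non-sibilant consonant → -wa → *kahogutwa*.

kahogutwa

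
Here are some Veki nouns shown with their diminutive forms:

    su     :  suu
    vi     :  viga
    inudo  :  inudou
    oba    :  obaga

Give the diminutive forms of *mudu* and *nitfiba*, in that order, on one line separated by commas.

The pattern is rounding harmony: -u when the last vowel of the stem is a rounded vowel (*su*, *inudo*); -ga when the last vowel of the stem is an unrounded vowel (*vi*, *oba*).
*mudu* — last vowel /u/ (a rounded vowel) → -u → *muduu*.
The last vowel of *nitfiba* is /a/, which is an unrounded vowel, so the suffix is -ga, giving *nitfibaga*.

muduu, nitfibaga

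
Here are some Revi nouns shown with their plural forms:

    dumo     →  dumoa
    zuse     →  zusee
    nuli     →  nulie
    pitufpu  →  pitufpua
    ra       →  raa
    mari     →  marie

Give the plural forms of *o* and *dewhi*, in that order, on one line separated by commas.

oa, dewhie

The suffix is conditioned by the last vowel: -e when the last vowel of the stem is a front vowel (*zuse*, *nuli*, *mari*); -a when the last vowel of the stem is a back vowel (*dumo*, *pitufpu*, *ra*).
*o* — last vowel /o/ (a back vowel) → -a → *oa*.
The last vowel of *dewhi* is /i/, which is a front vowel, so the suffix is -e, giving *dewhie*.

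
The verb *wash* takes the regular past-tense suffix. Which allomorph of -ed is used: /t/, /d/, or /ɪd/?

The stem *wash* ends in a voiceless consonant other than /t/.
The -ed suffix is realized as /ɪd/ after /t, d/; as /t/ after other voiceless consonants; and as /d/ after other voiced sounds.
So -ed on *wash* is pronounced /t/.

/t/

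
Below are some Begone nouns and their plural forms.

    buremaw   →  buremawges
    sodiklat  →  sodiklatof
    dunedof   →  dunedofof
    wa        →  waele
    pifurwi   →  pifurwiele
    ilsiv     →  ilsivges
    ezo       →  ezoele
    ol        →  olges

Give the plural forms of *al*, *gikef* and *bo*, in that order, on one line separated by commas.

alges, gikefof, boele

The pattern is voicing of the final sound: -of when the stem ends in a voiceless consonant (*sodiklat*, *dunedof*); -ges when the stem ends in a voiced consonant (*buremaw*, *ilsiv*, *ol*); -ele when the stem ends in a vowel (*wa*, *pifurwi*, *ezo*).
*al* — final sound /l/ (a voiced consonant) → -ges → *alges*.
The final sound of *gikef* is /f/, which is a voiceless consonant, so the suffix is -of, giving *gikefof*.
*bo* — final sound /o/ (a vowel) → -ele → *boele*.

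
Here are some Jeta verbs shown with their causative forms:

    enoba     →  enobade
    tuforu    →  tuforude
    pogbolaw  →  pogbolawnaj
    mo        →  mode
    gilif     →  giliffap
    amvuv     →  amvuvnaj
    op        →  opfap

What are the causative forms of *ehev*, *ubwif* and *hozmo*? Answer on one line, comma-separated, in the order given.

Looking at the final sound of each stem: -fap when the stem ends in a voiceless consonant (*gilif*, *op*); -naj when the stem ends in a voiced consonant (*pogbolaw*, *amvuv*); -de when the stem ends in a vowel (*enoba*, *tuforu*, *mo*).
The final sound of *ehev* is /v/, which is a voiced consonant, so the suffix is -naj, giving *ehevnaj*.
The final sound of *ubwif* is /f/, which is a voiceless consonant, so the suffix is -fap, giving *ubwiffap*.
The final sound of *hozmo* is /o/, which is a vowel, so the suffix is -de, giving *hozmode*.

ehevnaj, ubwiffap, hozmode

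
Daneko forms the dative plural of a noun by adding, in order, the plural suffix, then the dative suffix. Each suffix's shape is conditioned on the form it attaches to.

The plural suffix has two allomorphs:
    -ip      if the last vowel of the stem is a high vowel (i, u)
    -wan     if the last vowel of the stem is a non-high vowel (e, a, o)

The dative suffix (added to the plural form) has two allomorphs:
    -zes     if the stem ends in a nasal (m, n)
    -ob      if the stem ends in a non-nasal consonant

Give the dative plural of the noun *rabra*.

The last vowel of *rabra* is /a/, which is a non-high vowel, so the plural suffix is -wan, giving *rabrawan*.
Since the final consonant of the plural form *rabrawan* is /n/ (a nasal), it takes -zes, giving *rabrawanzes*.

rabrawanzes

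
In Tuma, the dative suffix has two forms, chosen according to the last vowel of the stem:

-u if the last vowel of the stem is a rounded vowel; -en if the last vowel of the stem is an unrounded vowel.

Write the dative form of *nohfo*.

Since the last vowel of *nohfo* is /o/ (a rounded vowel), it takes -u, giving *nohfou*.

nohfou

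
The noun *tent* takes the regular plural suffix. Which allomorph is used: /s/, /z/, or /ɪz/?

/s/

The stem *tent* ends in a voiceless non-sibilant consonant.
The plural suffix surfaces as /ɪz/ after sibilants, /s/ after other voiceless consonants, and /z/ after other voiced sounds.
So the plural -s on *tent* is pronounced /s/.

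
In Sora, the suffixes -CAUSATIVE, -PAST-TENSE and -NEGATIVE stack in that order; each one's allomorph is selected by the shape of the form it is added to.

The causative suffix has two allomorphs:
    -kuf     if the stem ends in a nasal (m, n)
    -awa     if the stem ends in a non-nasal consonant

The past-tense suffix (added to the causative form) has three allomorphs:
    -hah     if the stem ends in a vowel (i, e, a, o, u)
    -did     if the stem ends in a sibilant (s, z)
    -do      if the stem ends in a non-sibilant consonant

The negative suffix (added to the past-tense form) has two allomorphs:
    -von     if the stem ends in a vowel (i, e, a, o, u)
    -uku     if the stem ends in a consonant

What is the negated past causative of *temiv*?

*temiv*: final consonant = /v/, non-nasal → -awa → *temivawa*.
The causative form *temivawa* — final sound /a/ (a vowel) → -hah → *temivawahah*.
The past-tense form *temivawahah*: final sound = /h/, a consonant → -uku → *temivawahahuku*.

temivawahahuku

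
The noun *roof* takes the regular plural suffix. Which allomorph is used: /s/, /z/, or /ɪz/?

The stem *roof* ends in a voiceless non-sibilant consonant.
The plural suffix surfaces as /ɪz/ after sibilants, /s/ after other voiceless consonants, and /z/ after other voiced sounds.
So the plural -s on *roof* is pronounced /s/.

/s/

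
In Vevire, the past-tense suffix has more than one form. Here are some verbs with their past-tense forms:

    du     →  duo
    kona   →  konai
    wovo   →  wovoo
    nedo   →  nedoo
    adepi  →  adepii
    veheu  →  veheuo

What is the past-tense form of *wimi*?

wimii

Looking at the last vowel of each stem: -o when the last vowel of the stem is a rounded vowel (*du*, *wovo*, *nedo*, *veheu*); -i when the last vowel of the stem is an unrounded vowel (*kona*, *adepi*).
Since the last vowel of *wimi* is /i/ (an unrounded vowel), it takes -i, giving *wimii*.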